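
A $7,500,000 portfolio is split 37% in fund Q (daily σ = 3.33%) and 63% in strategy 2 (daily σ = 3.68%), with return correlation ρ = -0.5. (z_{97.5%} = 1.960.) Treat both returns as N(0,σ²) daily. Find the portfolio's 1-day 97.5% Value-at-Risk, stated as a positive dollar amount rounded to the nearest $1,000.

$295,000

σ_p² = 0.37²·3.33² + 0.63²·3.68² + 2·-0.5·0.37·0.63·3.33·3.68 = 4.0365 (%²).
σ_p = √4.0365 = 2.009%.
VaR = 1.960 × 2.009% = 3.938%; on $7,500,000 that is $295,350.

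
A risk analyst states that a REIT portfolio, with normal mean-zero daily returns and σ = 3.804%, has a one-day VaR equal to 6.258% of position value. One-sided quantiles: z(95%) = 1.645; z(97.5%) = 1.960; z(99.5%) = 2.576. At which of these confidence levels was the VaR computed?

Implied z = VaR/σ = 6.258 / 3.804 = 1.645.
This matches z(95%) = 1.645.

95%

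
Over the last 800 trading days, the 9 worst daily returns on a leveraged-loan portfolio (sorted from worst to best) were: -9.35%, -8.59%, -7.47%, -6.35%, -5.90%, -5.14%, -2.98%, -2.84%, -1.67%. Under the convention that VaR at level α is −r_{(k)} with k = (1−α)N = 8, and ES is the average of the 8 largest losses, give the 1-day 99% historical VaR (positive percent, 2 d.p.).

k = 8; the 8th lowest return is -2.84%, so VaR = 2.84%.

2.84%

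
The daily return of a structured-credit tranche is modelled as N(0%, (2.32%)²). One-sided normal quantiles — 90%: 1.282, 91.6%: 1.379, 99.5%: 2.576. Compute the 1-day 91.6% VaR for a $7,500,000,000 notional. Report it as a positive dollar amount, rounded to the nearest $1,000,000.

$240,000,000

VaR = z·σ = 1.379 × 2.32% = 3.199%.
On $7,500,000,000: 0.03199 × $7,500,000,000 = $239,925,000.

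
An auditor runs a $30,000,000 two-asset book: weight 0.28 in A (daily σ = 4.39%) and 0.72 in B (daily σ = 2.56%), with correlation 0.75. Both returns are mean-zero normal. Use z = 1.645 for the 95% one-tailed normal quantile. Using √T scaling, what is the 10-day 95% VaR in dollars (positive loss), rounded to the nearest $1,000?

σ_p = √(0.28²·4.39² + 0.72²·2.56² + 2·0.75·0.28·0.72·4.39·2.56) = 2.882%.
σ_{10d} = 2.882% × √10 = 9.114%.
VaR = 1.645 × 9.114% = 14.993%; on $30,000,000 that is $4,497,900.

$4,498,000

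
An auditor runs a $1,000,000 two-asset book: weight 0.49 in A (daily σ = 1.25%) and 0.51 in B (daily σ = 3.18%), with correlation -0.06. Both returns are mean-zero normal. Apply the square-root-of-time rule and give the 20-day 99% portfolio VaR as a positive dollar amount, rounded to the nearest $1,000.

σ_p = √(0.49²·1.25² + 0.51²·3.18² + 2·-0.06·0.49·0.51·1.25·3.18) = 1.699%.
σ_{20d} = 1.699% × √20 = 7.598%.
z(99%) = 2.326.
VaR = 2.326 × 7.598% = 17.673%; on $1,000,000 that is $176,730.

$177,000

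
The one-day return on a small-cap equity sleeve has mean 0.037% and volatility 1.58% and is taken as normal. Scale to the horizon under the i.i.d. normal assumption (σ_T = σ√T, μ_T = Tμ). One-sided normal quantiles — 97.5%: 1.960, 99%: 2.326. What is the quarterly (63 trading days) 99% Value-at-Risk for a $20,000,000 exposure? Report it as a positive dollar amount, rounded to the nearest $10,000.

$5,370,000

σ_{63d} = 1.58% × √63 = 12.541%; μ_{63d} = 63 × 0.037% = 2.331%.
VaR = −(2.331%) + 2.326 × 12.541% = 26.839%.
On $20,000,000: 0.26839 × $20,000,000 = $5,367,800.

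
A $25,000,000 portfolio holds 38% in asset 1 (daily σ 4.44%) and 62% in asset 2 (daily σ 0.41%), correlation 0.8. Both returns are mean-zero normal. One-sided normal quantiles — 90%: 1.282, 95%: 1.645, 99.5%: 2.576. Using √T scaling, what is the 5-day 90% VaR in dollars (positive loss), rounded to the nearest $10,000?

$1,360,000

σ_p = √(0.38²·4.44² + 0.62²·0.41² + 2·0.8·0.38·0.62·4.44·0.41) = 1.897%.
σ_{5d} = 1.897% × √5 = 4.242%.
VaR = 1.282 × 4.242% = 5.438%; on $25,000,000 that is $1,359,500.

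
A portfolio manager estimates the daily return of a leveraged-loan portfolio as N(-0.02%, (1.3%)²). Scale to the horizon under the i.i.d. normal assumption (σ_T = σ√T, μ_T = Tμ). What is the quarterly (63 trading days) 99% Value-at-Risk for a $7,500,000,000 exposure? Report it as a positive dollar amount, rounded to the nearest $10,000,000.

$1,890,000,000

At 99%, z = 2.326.
σ_{63d} = 1.3% × √63 = 10.318%; μ_{63d} = 63 × -0.02% = -1.260%.
VaR = −(-1.260%) + 2.326 × 10.318% = 25.260%.
On $7,500,000,000: 0.25260 × $7,500,000,000 = $1,894,500,000.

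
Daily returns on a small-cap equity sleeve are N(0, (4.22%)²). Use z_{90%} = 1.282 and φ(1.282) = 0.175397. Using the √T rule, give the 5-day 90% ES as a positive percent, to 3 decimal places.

16.551%

σ_{5d} = 4.22% × √5 = 9.436%.
ES multiplier = φ(z)/(1−α) = 0.175397/0.1 = 1.754.
ES = 9.436% × 1.754 = 16.551%.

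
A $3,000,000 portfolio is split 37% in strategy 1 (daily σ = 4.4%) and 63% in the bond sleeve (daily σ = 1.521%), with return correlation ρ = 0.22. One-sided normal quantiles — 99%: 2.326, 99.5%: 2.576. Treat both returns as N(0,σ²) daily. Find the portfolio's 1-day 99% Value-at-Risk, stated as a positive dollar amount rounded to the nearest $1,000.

σ_p² = 0.37²·4.4² + 0.63²·1.521² + 2·0.22·0.37·0.63·4.4·1.521 = 4.2550 (%²).
σ_p = √4.2550 = 2.063%.
VaR = 2.326 × 2.063% = 4.799%; on $3,000,000 that is $143,970.

$144,000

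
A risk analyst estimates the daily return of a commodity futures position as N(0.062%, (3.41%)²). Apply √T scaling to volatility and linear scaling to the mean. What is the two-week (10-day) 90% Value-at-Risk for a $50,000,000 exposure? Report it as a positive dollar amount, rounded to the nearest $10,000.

$6,600,000

At 90%, z = 1.282.
σ_{10d} = 3.41% × √10 = 10.783%; μ_{10d} = 10 × 0.062% = 0.620%.
VaR = −(0.620%) + 1.282 × 10.783% = 13.204%.
On $50,000,000: 0.13204 × $50,000,000 = $6,602,000.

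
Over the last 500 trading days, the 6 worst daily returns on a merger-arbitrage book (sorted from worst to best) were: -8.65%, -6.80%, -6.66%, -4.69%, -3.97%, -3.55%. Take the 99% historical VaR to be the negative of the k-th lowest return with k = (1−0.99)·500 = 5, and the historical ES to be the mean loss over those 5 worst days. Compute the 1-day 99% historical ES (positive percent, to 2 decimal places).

6.15%

The 5 worst returns sum to -30.77%.
ES = −(-30.77%) / 5 = 6.154% ≈ 6.15%.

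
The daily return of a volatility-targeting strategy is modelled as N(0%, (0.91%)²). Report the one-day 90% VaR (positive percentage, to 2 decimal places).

At 90% one-sided, z = 1.282.
VaR = z·σ = 1.282 × 0.91% = 1.167%.

1.17%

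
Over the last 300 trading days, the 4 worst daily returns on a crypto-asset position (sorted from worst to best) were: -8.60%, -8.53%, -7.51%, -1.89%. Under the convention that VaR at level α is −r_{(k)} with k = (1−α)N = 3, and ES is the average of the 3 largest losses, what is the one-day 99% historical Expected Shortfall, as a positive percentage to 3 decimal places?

8.213%

The 3 worst returns sum to -24.64%.
ES = −(-24.64%) / 3 = 8.2133…% ≈ 8.213%.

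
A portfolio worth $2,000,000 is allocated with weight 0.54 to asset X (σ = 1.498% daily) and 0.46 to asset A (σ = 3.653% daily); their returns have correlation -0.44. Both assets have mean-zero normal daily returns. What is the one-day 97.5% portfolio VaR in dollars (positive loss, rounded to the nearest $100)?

σ_p² = 0.54²·1.498² + 0.46²·3.653² + 2·-0.44·0.54·0.46·1.498·3.653 = 2.2819 (%²).
σ_p = √2.2819 = 1.511%.
At 97.5%, z = 1.960.
VaR = 1.960 × 1.511% = 2.962%; on $2,000,000 that is $59,240.

$59,200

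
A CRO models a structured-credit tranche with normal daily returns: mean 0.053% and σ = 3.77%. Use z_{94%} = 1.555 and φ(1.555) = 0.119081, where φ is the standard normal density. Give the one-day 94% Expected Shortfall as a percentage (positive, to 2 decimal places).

Tail multiplier: φ(z)/(1−α) = 0.119081 / 0.06 = 1.985.
ES = −(0.053%) + 3.77% × 1.985 = 7.430%.

7.43%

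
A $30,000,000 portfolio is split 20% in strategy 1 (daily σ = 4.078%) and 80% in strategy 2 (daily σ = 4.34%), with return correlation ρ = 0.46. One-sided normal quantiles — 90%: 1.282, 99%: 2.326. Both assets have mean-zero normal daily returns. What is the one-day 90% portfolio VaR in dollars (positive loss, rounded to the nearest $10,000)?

σ_p² = 0.2²·4.078² + 0.8²·4.34² + 2·0.46·0.2·0.8·4.078·4.34 = 15.3252 (%²).
σ_p = √15.3252 = 3.915%.
VaR = 1.282 × 3.915% = 5.019%; on $30,000,000 that is $1,505,700.

$1,510,000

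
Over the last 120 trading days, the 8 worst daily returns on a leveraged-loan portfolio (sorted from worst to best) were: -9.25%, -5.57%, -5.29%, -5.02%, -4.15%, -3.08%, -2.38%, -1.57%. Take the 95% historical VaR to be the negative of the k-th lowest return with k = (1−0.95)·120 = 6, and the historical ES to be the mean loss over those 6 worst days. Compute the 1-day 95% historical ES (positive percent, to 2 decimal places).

5.39%

The 6 worst returns sum to -32.36%.
ES = −(-32.36%) / 6 = 5.3933…% ≈ 5.39%.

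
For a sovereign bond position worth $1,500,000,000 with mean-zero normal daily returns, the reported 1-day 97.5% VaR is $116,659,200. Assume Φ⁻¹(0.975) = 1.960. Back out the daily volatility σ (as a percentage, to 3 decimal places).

3.968%

VaR as a fraction: $116,659,200 / $1,500,000,000 = 7.777%.
σ = VaR / z = 7.777% / 1.960 = 3.968%.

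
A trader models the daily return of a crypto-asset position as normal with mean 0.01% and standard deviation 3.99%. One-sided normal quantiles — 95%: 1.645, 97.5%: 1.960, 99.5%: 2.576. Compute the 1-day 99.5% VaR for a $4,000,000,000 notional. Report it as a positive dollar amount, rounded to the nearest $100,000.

$410,700,000

VaR = −μ + z·σ = −(0.01%) + 2.576 × 3.99% = 10.268%.
On $4,000,000,000: 0.10268 × $4,000,000,000 = $410,720,000.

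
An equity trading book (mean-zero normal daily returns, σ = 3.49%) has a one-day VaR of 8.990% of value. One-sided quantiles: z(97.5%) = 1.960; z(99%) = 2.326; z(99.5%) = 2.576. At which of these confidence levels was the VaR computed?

Implied z = VaR/σ = 8.990 / 3.49 = 2.576.
This matches z(99.5%) = 2.576.

99.5%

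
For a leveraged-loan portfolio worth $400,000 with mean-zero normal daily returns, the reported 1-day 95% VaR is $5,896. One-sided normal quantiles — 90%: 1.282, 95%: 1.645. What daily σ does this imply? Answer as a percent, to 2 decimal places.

0.90%

VaR as a fraction: $5,896 / $400,000 = 1.474%.
σ = VaR / z = 1.474% / 1.645 = 0.896%.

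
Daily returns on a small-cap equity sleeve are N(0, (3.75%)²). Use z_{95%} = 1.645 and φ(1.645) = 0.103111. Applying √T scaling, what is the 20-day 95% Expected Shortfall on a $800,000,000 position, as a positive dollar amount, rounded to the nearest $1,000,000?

σ_{20d} = 3.75% × √20 = 16.771%.
ES multiplier = φ(z)/(1−α) = 0.103111/0.05 = 2.062.
ES = 16.771% × 2.062 = 34.582%; on $800,000,000: $276,656,000.

$277,000,000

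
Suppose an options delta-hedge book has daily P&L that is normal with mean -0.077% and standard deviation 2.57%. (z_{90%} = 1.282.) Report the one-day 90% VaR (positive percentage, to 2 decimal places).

3.37%

VaR = −μ + z·σ = −(-0.077%) + 1.282 × 2.57% = 3.372%.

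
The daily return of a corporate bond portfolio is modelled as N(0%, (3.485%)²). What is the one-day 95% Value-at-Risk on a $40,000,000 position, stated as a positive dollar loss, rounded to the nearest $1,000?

At 95% one-sided, z = 1.645.
VaR = z·σ = 1.645 × 3.485% = 5.733%.
On $40,000,000: 0.05733 × $40,000,000 = $2,293,200.

$2,293,000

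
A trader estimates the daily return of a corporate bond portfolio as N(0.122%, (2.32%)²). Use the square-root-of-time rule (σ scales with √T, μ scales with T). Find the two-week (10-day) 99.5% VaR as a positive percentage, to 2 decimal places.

At 99.5%, z = 2.576.
σ_{10d} = 2.32% × √10 = 7.336%; μ_{10d} = 10 × 0.122% = 1.220%.
VaR = −(1.220%) + 2.576 × 7.336% = 17.678%.

17.68%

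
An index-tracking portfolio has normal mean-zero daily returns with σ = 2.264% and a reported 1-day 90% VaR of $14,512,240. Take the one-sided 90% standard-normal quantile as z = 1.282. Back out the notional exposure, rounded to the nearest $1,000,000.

$500,000,000

VaR as a fraction of value: z·σ = 1.282 × 2.264% = 2.90245%.
Position = $14,512,240 / 0.0290245 = $500,000,000.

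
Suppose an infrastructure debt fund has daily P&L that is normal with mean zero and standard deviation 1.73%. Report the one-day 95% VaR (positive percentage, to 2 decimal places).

2.85%

At 95% one-sided, z = 1.645.
VaR = z·σ = 1.645 × 1.73% = 2.846%.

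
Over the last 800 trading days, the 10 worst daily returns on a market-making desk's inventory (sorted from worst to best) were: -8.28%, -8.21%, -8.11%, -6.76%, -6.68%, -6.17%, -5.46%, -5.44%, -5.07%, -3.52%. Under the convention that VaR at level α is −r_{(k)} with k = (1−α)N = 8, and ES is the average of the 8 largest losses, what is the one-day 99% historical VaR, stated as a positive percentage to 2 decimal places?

5.44%

k = 8; the 8th lowest return is -5.44%, so VaR = 5.44%.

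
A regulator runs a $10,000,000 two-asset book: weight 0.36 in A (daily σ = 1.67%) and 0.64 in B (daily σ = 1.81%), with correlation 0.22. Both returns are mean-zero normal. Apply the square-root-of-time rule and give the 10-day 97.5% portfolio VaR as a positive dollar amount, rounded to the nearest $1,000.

σ_p = √(0.36²·1.67² + 0.64²·1.81² + 2·0.22·0.36·0.64·1.67·1.81) = 1.418%.
σ_{10d} = 1.418% × √10 = 4.484%.
z(97.5%) = 1.960.
VaR = 1.960 × 4.484% = 8.789%; on $10,000,000 that is $878,900.

$879,000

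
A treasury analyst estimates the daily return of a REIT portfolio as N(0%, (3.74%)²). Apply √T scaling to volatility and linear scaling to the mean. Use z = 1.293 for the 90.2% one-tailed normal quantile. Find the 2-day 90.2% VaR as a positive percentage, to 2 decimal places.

σ_{2d} = 3.74% × √2 = 5.289%.
VaR = 1.293 × 5.289% = 6.839%.

6.84%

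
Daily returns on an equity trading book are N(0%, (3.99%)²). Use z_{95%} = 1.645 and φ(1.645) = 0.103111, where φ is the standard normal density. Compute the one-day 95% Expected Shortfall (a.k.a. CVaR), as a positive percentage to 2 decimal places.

Tail multiplier: φ(z)/(1−α) = 0.103111 / 0.05 = 2.062.
ES = 3.99% × 2.062 = 8.227%.

8.23%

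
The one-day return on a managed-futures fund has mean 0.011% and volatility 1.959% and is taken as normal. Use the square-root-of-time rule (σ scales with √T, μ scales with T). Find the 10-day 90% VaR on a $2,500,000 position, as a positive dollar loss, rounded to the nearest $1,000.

At 90%, z = 1.282.
σ_{10d} = 1.959% × √10 = 6.195%; μ_{10d} = 10 × 0.011% = 0.110%.
VaR = −(0.110%) + 1.282 × 6.195% = 7.832%.
On $2,500,000: 0.07832 × $2,500,000 = $195,800.

$196,000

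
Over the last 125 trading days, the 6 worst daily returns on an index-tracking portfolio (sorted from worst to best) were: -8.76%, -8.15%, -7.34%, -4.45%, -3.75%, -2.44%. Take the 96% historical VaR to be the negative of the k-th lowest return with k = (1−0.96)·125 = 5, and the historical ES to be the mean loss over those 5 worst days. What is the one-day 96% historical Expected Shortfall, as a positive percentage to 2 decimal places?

6.49%

The 5 worst returns sum to -32.45%.
ES = −(-32.45%) / 5 = 6.49%.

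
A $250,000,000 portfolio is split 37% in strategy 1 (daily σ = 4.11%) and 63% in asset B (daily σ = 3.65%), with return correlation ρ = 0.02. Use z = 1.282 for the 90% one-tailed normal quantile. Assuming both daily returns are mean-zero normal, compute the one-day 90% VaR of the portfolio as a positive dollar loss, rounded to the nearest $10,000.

σ_p² = 0.37²·4.11² + 0.63²·3.65² + 2·0.02·0.37·0.63·4.11·3.65 = 7.7401 (%²).
σ_p = √7.7401 = 2.782%.
VaR = 1.282 × 2.782% = 3.567%; on $250,000,000 that is $8,917,500.

$8,920,000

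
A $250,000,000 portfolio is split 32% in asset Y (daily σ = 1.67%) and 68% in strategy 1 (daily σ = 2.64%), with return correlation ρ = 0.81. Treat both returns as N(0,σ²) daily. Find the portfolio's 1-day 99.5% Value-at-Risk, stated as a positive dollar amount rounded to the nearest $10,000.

σ_p² = 0.32²·1.67² + 0.68²·2.64² + 2·0.81·0.32·0.68·1.67·2.64 = 5.0625 (%²).
σ_p = √5.0625 = 2.250%.
At 99.5%, z = 2.576.
VaR = 2.576 × 2.250% = 5.796%; on $250,000,000 that is $14,490,000.

$14,490,000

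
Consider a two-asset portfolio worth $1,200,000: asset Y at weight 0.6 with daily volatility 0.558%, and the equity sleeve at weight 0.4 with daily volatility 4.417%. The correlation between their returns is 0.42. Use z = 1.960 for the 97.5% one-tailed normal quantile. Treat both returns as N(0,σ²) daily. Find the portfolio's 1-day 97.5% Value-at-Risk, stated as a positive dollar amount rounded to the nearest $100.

σ_p² = 0.6²·0.558² + 0.4²·4.417² + 2·0.42·0.6·0.4·0.558·4.417 = 3.7306 (%²).
σ_p = √3.7306 = 1.931%.
VaR = 1.960 × 1.931% = 3.785%; on $1,200,000 that is $45,420.

$45,400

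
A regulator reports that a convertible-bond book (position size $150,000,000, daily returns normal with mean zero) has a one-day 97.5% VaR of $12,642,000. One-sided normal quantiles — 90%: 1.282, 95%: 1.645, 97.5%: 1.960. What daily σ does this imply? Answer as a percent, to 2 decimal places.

4.30%

VaR as a fraction: $12,642,000 / $150,000,000 = 8.428%.
σ = VaR / z = 8.428% / 1.960 = 4.300%.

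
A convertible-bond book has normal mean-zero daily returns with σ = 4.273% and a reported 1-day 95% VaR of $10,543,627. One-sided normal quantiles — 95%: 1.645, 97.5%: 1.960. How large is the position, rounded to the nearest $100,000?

$150,000,000

VaR as a fraction of value: z·σ = 1.645 × 4.273% = 7.02909%.
Position = $10,543,627 / 0.0702909 = $149,999,993.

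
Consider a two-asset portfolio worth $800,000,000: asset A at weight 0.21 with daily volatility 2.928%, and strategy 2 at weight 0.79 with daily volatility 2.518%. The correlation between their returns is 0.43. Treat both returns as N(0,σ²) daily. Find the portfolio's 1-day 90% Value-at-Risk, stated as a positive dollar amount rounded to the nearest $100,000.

$23,800,000

σ_p² = 0.21²·2.928² + 0.79²·2.518² + 2·0.43·0.21·0.79·2.928·2.518 = 5.3870 (%²).
σ_p = √5.3870 = 2.321%.
At 90%, z = 1.282.
VaR = 1.282 × 2.321% = 2.976%; on $800,000,000 that is $23,808,000.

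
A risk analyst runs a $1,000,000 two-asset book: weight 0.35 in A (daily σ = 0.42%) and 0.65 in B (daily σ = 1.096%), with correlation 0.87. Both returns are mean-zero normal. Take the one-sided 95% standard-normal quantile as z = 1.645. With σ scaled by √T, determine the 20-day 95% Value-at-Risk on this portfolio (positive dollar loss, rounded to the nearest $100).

$62,000

σ_p = √(0.35²·0.42² + 0.65²·1.096² + 2·0.87·0.35·0.65·0.42·1.096) = 0.843%.
σ_{20d} = 0.843% × √20 = 3.770%.
VaR = 1.645 × 3.770% = 6.202%; on $1,000,000 that is $62,020.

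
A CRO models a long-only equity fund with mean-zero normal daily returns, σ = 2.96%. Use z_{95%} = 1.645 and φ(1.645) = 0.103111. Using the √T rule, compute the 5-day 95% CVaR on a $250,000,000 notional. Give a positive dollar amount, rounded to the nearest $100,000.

$34,100,000

σ_{5d} = 2.96% × √5 = 6.619%.
ES multiplier = φ(z)/(1−α) = 0.103111/0.05 = 2.062.
ES = 6.619% × 2.062 = 13.648%; on $250,000,000: $34,120,000.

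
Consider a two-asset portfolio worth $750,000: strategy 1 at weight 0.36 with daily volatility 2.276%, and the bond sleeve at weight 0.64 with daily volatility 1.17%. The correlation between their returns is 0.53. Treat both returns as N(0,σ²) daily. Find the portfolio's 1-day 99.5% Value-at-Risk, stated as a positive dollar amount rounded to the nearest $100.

$26,500

σ_p² = 0.36²·2.276² + 0.64²·1.17² + 2·0.53·0.36·0.64·2.276·1.17 = 1.8824 (%²).
σ_p = √1.8824 = 1.372%.
At 99.5%, z = 2.576.
VaR = 2.576 × 1.372% = 3.534%; on $750,000 that is $26,505.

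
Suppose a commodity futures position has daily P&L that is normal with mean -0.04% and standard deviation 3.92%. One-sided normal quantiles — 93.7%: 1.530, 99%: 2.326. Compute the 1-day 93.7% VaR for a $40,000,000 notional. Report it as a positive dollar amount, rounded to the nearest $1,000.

VaR = −μ + z·σ = −(-0.04%) + 1.530 × 3.92% = 6.038%.
On $40,000,000: 0.06038 × $40,000,000 = $2,415,200.

$2,415,000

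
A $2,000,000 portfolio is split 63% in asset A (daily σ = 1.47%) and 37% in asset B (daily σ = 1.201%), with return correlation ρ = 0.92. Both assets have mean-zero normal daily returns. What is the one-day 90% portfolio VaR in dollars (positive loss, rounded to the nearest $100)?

σ_p² = 0.63²·1.47² + 0.37²·1.201² + 2·0.92·0.63·0.37·1.47·1.201 = 1.8123 (%²).
σ_p = √1.8123 = 1.346%.
At 90%, z = 1.282.
VaR = 1.282 × 1.346% = 1.726%; on $2,000,000 that is $34,520.

$34,500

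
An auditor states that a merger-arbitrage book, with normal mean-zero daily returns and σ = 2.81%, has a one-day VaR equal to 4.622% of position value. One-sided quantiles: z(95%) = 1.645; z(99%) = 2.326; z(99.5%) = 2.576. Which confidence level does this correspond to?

Implied z = VaR/σ = 4.622 / 2.81 = 1.645.
This matches z(95%) = 1.645.

95%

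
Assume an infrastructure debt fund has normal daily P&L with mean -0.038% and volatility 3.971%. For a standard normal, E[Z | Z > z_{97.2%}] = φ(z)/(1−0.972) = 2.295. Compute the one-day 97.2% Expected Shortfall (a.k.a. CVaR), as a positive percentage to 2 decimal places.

ES = −(-0.038%) + 3.971% × 2.295 = 9.151%.

9.15%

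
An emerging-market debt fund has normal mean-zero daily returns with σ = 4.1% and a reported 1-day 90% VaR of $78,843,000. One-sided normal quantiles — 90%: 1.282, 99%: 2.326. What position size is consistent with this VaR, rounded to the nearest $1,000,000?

VaR as a fraction of value: z·σ = 1.282 × 4.1% = 5.2562%.
Position = $78,843,000 / 0.052562 = $1,500,000,000.

$1,500,000,000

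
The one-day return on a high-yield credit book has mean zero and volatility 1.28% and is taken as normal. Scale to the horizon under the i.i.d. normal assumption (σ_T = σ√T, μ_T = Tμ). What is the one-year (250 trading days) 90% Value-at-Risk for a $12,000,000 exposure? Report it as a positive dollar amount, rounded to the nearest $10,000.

$3,110,000

At 90%, z = 1.282.
σ_{250d} = 1.28% × √250 = 20.239%.
VaR = 1.282 × 20.239% = 25.946%.
On $12,000,000: 0.25946 × $12,000,000 = $3,113,520.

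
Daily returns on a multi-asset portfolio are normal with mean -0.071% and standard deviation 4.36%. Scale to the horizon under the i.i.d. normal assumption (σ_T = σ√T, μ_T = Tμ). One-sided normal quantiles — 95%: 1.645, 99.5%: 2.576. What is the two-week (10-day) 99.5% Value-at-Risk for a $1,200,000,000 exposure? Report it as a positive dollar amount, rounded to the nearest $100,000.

σ_{10d} = 4.36% × √10 = 13.788%; μ_{10d} = 10 × -0.071% = -0.710%.
VaR = −(-0.710%) + 2.576 × 13.788% = 36.228%.
On $1,200,000,000: 0.36228 × $1,200,000,000 = $434,736,000.

$434,700,000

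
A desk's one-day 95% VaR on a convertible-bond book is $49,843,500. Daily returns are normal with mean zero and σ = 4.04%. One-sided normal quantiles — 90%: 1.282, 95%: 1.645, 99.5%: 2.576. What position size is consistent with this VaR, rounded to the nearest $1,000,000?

VaR as a fraction of value: z·σ = 1.645 × 4.04% = 6.6458%.
Position = $49,843,500 / 0.066458 = $750,000,000.

$750,000,000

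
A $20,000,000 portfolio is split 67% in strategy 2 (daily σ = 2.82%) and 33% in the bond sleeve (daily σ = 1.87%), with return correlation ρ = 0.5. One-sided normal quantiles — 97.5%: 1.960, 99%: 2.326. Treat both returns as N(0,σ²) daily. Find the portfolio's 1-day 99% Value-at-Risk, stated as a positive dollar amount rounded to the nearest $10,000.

$1,050,000

σ_p² = 0.67²·2.82² + 0.33²·1.87² + 2·0.5·0.67·0.33·2.82·1.87 = 5.1166 (%²).
σ_p = √5.1166 = 2.262%.
VaR = 2.326 × 2.262% = 5.261%; on $20,000,000 that is $1,052,200.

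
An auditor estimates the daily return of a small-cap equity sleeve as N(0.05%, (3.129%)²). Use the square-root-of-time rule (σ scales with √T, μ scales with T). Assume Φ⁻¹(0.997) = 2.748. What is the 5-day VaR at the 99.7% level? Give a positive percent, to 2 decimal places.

σ_{5d} = 3.129% × √5 = 6.997%; μ_{5d} = 5 × 0.05% = 0.250%.
VaR = −(0.250%) + 2.748 × 6.997% = 18.978%.

18.98%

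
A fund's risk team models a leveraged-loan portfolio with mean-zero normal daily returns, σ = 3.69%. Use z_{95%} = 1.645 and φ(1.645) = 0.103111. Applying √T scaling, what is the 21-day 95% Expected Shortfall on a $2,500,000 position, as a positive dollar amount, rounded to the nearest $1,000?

$872,000

σ_{21d} = 3.69% × √21 = 16.910%.
ES multiplier = φ(z)/(1−α) = 0.103111/0.05 = 2.062.
ES = 16.910% × 2.062 = 34.868%; on $2,500,000: $871,700.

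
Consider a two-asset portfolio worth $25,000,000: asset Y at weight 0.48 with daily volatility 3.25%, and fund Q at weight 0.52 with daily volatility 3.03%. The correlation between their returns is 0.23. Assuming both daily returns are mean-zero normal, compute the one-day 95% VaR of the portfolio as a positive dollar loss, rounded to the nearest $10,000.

σ_p² = 0.48²·3.25² + 0.52²·3.03² + 2·0.23·0.48·0.52·3.25·3.03 = 6.0468 (%²).
σ_p = √6.0468 = 2.459%.
At 95%, z = 1.645.
VaR = 1.645 × 2.459% = 4.045%; on $25,000,000 that is $1,011,250.

$1,010,000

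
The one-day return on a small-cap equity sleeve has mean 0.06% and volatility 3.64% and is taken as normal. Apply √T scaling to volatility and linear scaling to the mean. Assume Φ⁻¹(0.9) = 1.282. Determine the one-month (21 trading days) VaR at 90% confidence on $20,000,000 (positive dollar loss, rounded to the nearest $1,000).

$4,025,000

σ_{21d} = 3.64% × √21 = 16.681%; μ_{21d} = 21 × 0.06% = 1.260%.
VaR = −(1.260%) + 1.282 × 16.681% = 20.125%.
On $20,000,000: 0.20125 × $20,000,000 = $4,025,000.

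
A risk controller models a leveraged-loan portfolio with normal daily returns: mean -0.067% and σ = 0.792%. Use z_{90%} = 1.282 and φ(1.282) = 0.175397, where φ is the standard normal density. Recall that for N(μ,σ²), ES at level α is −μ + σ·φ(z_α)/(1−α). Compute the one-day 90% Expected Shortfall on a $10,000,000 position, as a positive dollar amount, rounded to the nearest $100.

Tail multiplier: φ(z)/(1−α) = 0.175397 / 0.1 = 1.754.
ES = −(-0.067%) + 0.792% × 1.754 = 1.456%.
On $10,000,000: 0.01456 × $10,000,000 = $145,600.

$145,600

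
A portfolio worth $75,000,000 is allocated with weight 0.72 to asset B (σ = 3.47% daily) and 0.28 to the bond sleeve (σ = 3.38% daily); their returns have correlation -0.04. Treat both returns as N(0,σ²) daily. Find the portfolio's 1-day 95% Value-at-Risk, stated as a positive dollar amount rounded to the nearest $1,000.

σ_p² = 0.72²·3.47² + 0.28²·3.38² + 2·-0.04·0.72·0.28·3.47·3.38 = 6.9485 (%²).
σ_p = √6.9485 = 2.636%.
At 95%, z = 1.645.
VaR = 1.645 × 2.636% = 4.336%; on $75,000,000 that is $3,252,000.

$3,252,000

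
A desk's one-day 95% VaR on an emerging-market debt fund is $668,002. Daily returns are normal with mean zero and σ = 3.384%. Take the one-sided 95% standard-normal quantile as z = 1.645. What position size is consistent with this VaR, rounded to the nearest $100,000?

VaR as a fraction of value: z·σ = 1.645 × 3.384% = 5.56668%.
Position = $668,002 / 0.0556668 = $12,000,007.

$12,000,000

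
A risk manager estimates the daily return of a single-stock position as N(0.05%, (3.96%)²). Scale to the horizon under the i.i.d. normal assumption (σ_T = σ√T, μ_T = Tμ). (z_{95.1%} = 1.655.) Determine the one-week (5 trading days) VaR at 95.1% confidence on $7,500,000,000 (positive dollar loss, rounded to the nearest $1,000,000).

σ_{5d} = 3.96% × √5 = 8.855%; μ_{5d} = 5 × 0.05% = 0.250%.
VaR = −(0.250%) + 1.655 × 8.855% = 14.405%.
On $7,500,000,000: 0.14405 × $7,500,000,000 = $1,080,375,000.

$1,080,000,000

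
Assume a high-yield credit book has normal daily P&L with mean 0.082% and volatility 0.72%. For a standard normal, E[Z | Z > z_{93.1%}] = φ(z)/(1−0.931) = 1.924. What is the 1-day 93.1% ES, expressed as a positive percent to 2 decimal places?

ES = −(0.082%) + 0.72% × 1.924 = 1.303%.

1.30%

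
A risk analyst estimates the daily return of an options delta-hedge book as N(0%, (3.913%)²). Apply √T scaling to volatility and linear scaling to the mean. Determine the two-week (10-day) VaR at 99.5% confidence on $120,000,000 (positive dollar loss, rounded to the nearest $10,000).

$38,250,000

At 99.5%, z = 2.576.
σ_{10d} = 3.913% × √10 = 12.374%.
VaR = 2.576 × 12.374% = 31.875%.
On $120,000,000: 0.31875 × $120,000,000 = $38,250,000.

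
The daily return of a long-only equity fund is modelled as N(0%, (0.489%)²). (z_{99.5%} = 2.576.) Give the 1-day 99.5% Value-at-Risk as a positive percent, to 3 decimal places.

1.260%

VaR = z·σ = 2.576 × 0.489% = 1.260%.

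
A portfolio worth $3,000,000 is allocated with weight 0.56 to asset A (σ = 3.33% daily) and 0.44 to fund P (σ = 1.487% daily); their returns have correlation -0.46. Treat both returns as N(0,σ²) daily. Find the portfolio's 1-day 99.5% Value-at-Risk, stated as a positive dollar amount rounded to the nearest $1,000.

$129,000

σ_p² = 0.56²·3.33² + 0.44²·1.487² + 2·-0.46·0.56·0.44·3.33·1.487 = 2.7831 (%²).
σ_p = √2.7831 = 1.668%.
At 99.5%, z = 2.576.
VaR = 2.576 × 1.668% = 4.297%; on $3,000,000 that is $128,910.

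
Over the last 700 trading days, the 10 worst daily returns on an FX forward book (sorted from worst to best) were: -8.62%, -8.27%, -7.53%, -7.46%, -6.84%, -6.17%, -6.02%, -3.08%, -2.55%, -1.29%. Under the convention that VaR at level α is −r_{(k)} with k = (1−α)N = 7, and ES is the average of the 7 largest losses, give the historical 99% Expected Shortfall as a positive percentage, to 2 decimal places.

7.27%

The 7 worst returns sum to -50.91%.
ES = −(-50.91%) / 7 = 7.2728…% ≈ 7.27%.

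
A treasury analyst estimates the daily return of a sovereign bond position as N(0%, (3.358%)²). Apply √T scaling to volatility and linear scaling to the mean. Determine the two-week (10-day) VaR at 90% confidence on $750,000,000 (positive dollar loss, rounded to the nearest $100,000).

At 90%, z = 1.282.
σ_{10d} = 3.358% × √10 = 10.619%.
VaR = 1.282 × 10.619% = 13.614%.
On $750,000,000: 0.13614 × $750,000,000 = $102,105,000.

$102,100,000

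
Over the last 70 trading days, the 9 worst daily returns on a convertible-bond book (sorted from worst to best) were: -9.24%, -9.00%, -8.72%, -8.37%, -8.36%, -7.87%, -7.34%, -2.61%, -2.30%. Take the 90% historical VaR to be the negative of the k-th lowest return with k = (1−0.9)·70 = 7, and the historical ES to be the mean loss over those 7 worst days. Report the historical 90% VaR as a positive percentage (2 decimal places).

k = 7; the 7th lowest return is -7.34%, so VaR = 7.34%.

7.34%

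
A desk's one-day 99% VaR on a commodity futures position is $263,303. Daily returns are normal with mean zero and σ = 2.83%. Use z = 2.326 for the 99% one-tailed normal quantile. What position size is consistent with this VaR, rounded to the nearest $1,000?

VaR as a fraction of value: z·σ = 2.326 × 2.83% = 6.58258%.
Position = $263,303 / 0.0658258 = $3,999,997.

$4,000,000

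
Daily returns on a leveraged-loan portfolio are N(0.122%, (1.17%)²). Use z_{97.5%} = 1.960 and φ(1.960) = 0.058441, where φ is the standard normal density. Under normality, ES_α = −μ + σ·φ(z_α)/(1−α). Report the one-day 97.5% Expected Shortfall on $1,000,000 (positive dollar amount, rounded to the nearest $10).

Tail multiplier: φ(z)/(1−α) = 0.058441 / 0.025 = 2.338.
ES = −(0.122%) + 1.17% × 2.338 = 2.613%.
On $1,000,000: 0.02613 × $1,000,000 = $26,130.

$26,130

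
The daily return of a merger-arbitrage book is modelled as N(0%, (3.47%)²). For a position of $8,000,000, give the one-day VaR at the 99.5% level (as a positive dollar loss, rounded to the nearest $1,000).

$715,000

At 99.5% one-sided, z = 2.576.
VaR = z·σ = 2.576 × 3.47% = 8.939%.
On $8,000,000: 0.08939 × $8,000,000 = $715,120.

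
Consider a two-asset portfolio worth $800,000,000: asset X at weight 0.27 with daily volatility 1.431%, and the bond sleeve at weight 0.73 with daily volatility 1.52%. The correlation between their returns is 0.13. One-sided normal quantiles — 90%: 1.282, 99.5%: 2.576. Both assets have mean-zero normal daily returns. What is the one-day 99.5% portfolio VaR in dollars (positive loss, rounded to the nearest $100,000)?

$25,200,000

σ_p² = 0.27²·1.431² + 0.73²·1.52² + 2·0.13·0.27·0.73·1.431·1.52 = 1.4920 (%²).
σ_p = √1.4920 = 1.221%.
VaR = 2.576 × 1.221% = 3.145%; on $800,000,000 that is $25,160,000.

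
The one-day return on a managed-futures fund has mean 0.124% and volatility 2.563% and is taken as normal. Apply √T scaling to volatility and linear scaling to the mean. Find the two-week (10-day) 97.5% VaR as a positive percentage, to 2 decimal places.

14.65%

At 97.5%, z = 1.960.
σ_{10d} = 2.563% × √10 = 8.105%; μ_{10d} = 10 × 0.124% = 1.240%.
VaR = −(1.240%) + 1.960 × 8.105% = 14.646%.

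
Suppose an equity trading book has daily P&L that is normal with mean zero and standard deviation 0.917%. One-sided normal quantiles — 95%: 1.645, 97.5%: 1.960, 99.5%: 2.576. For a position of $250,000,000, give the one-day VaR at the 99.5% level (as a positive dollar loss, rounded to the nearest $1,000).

$5,905,000

VaR = z·σ = 2.576 × 0.917% = 2.362%.
On $250,000,000: 0.02362 × $250,000,000 = $5,905,000.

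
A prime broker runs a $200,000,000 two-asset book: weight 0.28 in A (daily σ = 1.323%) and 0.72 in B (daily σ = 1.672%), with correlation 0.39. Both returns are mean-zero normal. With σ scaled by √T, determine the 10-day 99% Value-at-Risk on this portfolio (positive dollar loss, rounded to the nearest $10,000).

σ_p = √(0.28²·1.323² + 0.72²·1.672² + 2·0.39·0.28·0.72·1.323·1.672) = 1.391%.
σ_{10d} = 1.391% × √10 = 4.399%.
z(99%) = 2.326.
VaR = 2.326 × 4.399% = 10.232%; on $200,000,000 that is $20,464,000.

$20,460,000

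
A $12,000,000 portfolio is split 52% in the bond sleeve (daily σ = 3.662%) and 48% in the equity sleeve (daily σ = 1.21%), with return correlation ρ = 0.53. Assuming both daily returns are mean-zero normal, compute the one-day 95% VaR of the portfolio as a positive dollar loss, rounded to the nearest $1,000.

σ_p² = 0.52²·3.662² + 0.48²·1.21² + 2·0.53·0.52·0.48·3.662·1.21 = 5.1358 (%²).
σ_p = √5.1358 = 2.266%.
At 95%, z = 1.645.
VaR = 1.645 × 2.266% = 3.728%; on $12,000,000 that is $447,360.

$447,000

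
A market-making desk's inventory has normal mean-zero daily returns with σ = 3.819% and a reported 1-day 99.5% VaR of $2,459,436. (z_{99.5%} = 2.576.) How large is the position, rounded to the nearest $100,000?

VaR as a fraction of value: z·σ = 2.576 × 3.819% = 9.83774%.
Position = $2,459,436 / 0.0983774 = $25,000,000.

$25,000,000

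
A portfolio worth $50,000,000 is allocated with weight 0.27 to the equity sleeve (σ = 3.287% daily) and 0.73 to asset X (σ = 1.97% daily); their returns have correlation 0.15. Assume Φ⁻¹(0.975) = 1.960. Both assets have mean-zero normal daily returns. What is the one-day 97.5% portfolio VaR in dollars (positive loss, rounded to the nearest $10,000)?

σ_p² = 0.27²·3.287² + 0.73²·1.97² + 2·0.15·0.27·0.73·3.287·1.97 = 3.2387 (%²).
σ_p = √3.2387 = 1.800%.
VaR = 1.960 × 1.800% = 3.528%; on $50,000,000 that is $1,764,000.

$1,760,000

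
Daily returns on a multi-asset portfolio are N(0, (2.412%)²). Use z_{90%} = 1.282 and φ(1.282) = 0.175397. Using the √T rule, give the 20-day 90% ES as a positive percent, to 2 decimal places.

σ_{20d} = 2.412% × √20 = 10.787%.
ES multiplier = φ(z)/(1−α) = 0.175397/0.1 = 1.754.
ES = 10.787% × 1.754 = 18.920%.

18.92%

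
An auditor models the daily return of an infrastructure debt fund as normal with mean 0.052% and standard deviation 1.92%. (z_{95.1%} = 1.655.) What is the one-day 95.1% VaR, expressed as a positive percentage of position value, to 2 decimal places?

3.13%

VaR = −μ + z·σ = −(0.052%) + 1.655 × 1.92% = 3.126%.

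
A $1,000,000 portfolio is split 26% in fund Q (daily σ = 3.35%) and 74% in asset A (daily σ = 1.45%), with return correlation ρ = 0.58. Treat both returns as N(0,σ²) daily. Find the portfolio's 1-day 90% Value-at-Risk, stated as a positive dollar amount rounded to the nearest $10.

σ_p² = 0.26²·3.35² + 0.74²·1.45² + 2·0.58·0.26·0.74·3.35·1.45 = 2.9941 (%²).
σ_p = √2.9941 = 1.730%.
At 90%, z = 1.282.
VaR = 1.282 × 1.730% = 2.218%; on $1,000,000 that is $22,180.

$22,180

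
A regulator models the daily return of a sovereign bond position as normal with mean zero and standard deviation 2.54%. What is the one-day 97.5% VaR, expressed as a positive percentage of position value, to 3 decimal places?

At 97.5% one-sided, z = 1.960.
VaR = z·σ = 1.960 × 2.54% = 4.978%.

4.978%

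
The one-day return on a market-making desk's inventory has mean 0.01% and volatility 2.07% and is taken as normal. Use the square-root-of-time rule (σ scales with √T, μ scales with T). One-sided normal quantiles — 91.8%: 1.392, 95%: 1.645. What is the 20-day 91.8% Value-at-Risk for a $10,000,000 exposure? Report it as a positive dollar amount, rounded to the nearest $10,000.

$1,270,000

σ_{20d} = 2.07% × √20 = 9.257%; μ_{20d} = 20 × 0.01% = 0.200%.
VaR = −(0.200%) + 1.392 × 9.257% = 12.686%.
On $10,000,000: 0.12686 × $10,000,000 = $1,268,600.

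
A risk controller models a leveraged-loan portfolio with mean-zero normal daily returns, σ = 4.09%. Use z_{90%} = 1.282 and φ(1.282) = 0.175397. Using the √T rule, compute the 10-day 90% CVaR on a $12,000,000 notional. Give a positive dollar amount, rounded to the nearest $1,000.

σ_{10d} = 4.09% × √10 = 12.934%.
ES multiplier = φ(z)/(1−α) = 0.175397/0.1 = 1.754.
ES = 12.934% × 1.754 = 22.686%; on $12,000,000: $2,722,320.

$2,722,000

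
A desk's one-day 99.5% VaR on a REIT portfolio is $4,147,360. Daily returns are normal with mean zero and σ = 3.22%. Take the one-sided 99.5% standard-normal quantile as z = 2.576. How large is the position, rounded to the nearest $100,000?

VaR as a fraction of value: z·σ = 2.576 × 3.22% = 8.29472%.
Position = $4,147,360 / 0.0829472 = $50,000,000.

$50,000,000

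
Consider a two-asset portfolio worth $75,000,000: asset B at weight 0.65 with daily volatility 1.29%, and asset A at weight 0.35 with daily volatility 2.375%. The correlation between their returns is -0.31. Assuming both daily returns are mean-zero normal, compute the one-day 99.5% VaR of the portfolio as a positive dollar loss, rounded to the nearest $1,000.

σ_p² = 0.65²·1.29² + 0.35²·2.375² + 2·-0.31·0.65·0.35·1.29·2.375 = 0.9619 (%²).
σ_p = √0.9619 = 0.981%.
At 99.5%, z = 2.576.
VaR = 2.576 × 0.981% = 2.527%; on $75,000,000 that is $1,895,250.

$1,895,000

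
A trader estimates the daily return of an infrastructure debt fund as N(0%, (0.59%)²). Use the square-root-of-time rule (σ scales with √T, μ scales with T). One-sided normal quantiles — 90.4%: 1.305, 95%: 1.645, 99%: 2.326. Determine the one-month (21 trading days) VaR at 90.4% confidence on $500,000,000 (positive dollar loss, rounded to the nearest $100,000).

σ_{21d} = 0.59% × √21 = 2.704%.
VaR = 1.305 × 2.704% = 3.529%.
On $500,000,000: 0.03529 × $500,000,000 = $17,645,000.

$17,600,000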